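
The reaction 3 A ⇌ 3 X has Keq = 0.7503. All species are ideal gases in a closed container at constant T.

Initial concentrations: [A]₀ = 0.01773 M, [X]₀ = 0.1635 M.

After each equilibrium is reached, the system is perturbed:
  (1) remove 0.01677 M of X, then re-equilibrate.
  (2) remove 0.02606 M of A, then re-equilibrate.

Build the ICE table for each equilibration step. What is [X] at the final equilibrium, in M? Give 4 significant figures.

[X]_eq = 0.06589 M

Q₀ = 784.2 vs Keq = 0.7503 ⇒ Q>K, reverse
Step 1:
                    A           X
  Initial     0.01773      0.1635
  Change      0.07722    -0.07722
  Equil       0.09495     0.08628
  solve Keq expr → x = -0.02574; check Q = 0.7503
Then remove 0.01677 M of X.
Step 2:
                    A           X
  Initial     0.09495     0.06951
  Change    -0.008786    0.008786
  Equil       0.08616      0.0783
  solve Keq expr → x = 0.002929; check Q = 0.7503
Then remove 0.02606 M of A.
Step 3:
                    A           X
  Initial      0.0601      0.0783
  Change      0.01241    -0.01241
  Equil       0.07251     0.06589
  solve Keq expr → x = -0.004136; check Q = 0.7503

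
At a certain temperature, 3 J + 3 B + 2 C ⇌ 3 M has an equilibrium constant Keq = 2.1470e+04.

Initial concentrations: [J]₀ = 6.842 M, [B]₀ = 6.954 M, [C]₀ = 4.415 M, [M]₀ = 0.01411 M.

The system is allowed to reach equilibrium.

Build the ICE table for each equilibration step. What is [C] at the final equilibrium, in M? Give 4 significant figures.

Q₀ = 1.3380e-12 vs Keq = 2.1470e+04 ⇒ Q<K, forward
Step 1:
                  J         B         C         M
  Initial     6.842     6.954     4.415   0.01411
  Change     -6.184    -6.184    -4.123     6.184
  Equil      0.6578    0.7698    0.2922     6.198
  solve Keq expr → x = 2.061; check Q = 2.1470e+04

[C]_eq = 0.2922 M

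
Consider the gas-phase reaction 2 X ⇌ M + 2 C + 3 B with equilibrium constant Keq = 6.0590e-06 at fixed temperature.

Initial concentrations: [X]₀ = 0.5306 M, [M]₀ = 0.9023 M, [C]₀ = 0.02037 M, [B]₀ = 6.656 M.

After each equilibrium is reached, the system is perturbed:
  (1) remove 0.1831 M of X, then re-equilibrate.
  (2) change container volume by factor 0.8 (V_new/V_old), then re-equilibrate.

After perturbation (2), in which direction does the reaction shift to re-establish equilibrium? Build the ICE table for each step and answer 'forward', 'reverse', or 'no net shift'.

Q₀ = 0.3921 vs Keq = 6.0590e-06 ⇒ Q>K, reverse
Step 1:
                  X         M         C         B
  I          0.5306    0.9023   0.02037     6.656
  C         0.02029  -0.01014  -0.02029  -0.03043
  E          0.5509    0.8922 8.4180e-05     6.626
  solve Keq expr → x = -0.01014; check Q = 6.0590e-06
Then remove 0.1831 M of X.
Step 2:
                  X         M         C         B
  I          0.3678    0.8922 8.4180e-05     6.626
  C       2.7974e-05 -1.3987e-05 -2.7974e-05 -4.1961e-05
  E          0.3678    0.8921 5.6206e-05     6.626
  solve Keq expr → x = -1.3987e-05; check Q = 6.0590e-06
Then change container volume by factor 0.8 (V_new/V_old).
Step 3:
                  X         M         C         B
  I          0.4598     1.115 7.0257e-05     8.282
  C       2.5290e-05 -1.2645e-05 -2.5290e-05 -3.7934e-05
  E          0.4598     1.115 4.4968e-05     8.282
  solve Keq expr → x = -1.2645e-05; check Q = 6.0590e-06

Direction: reverse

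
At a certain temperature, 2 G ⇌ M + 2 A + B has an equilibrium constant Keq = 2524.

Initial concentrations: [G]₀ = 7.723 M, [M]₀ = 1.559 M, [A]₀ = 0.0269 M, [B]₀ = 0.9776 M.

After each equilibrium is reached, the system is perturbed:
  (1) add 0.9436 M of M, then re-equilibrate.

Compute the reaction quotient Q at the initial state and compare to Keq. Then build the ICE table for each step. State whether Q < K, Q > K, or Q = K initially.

Q₀ = 1.8490e-05 vs Keq = 2524 ⇒ Q<K, forward
Step 1:
                   G          M          A          B
  I            7.723      1.559     0.0269     0.9776
  C           -7.049      3.525      7.049      3.525
  E           0.6738      5.084      7.076      4.502
  solve Keq expr → x = 3.525; check Q = 2524
Then add 0.9436 M of M.
Step 2:
                   G          M          A          B
  I           0.6738      6.027      7.076      4.502
  C          0.05099   -0.02549   -0.05099   -0.02549
  E           0.7248      6.002      7.025      4.477
  solve Keq expr → x = -0.02549; check Q = 2524

Q₀ = 1.8490e-05; Q < K (proceeds forward)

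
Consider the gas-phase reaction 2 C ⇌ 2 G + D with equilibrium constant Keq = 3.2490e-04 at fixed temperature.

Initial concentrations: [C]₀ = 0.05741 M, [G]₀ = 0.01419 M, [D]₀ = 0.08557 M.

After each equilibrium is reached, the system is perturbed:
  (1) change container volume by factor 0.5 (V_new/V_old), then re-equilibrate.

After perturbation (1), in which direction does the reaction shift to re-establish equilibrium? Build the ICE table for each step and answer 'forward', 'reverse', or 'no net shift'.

Direction: reverse

Q₀ = 0.005228 vs Keq = 3.2490e-04 ⇒ Q>K, reverse
Step 1:
                   C          G          D
  init       0.05741    0.01419    0.08557
  Δ         0.009916  -0.009916  -0.004958
  eq         0.06733   0.004274    0.08061
  solve Keq expr → x = -0.004958; check Q = 3.2490e-04
Then change container volume by factor 0.5 (V_new/V_old).
Step 2:
                   C          G          D
  init        0.1347   0.008548     0.1612
  Δ         0.002374  -0.002374  -0.001187
  eq           0.137   0.006174       0.16
  solve Keq expr → x = -0.001187; check Q = 3.2490e-04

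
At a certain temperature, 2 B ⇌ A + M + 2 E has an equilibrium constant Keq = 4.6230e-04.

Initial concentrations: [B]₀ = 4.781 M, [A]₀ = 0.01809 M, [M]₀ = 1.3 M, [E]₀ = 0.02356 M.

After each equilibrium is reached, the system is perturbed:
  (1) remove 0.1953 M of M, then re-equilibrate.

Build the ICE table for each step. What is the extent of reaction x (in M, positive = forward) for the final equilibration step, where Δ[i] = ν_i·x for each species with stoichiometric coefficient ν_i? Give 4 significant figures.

Q₀ = 5.7108e-07 vs Keq = 4.6230e-04 ⇒ Q<K, forward
Step 1:
                  B         A         M         E
  Initial     4.781   0.01809       1.3   0.02356
  Change    -0.2118    0.1059    0.1059    0.2118
  Equil       4.569     0.124     1.406    0.2353
  solve Keq expr → x = 0.1059; check Q = 4.6230e-04
Then remove 0.1953 M of M.
Step 2:
                  B         A         M         E
  Initial     4.569     0.124     1.211    0.2353
  Change   -0.01142  0.005712  0.005712   0.01142
  Equil       4.558    0.1297     1.216    0.2467
  solve Keq expr → x = 0.005712; check Q = 4.6230e-04

x = 0.005712 M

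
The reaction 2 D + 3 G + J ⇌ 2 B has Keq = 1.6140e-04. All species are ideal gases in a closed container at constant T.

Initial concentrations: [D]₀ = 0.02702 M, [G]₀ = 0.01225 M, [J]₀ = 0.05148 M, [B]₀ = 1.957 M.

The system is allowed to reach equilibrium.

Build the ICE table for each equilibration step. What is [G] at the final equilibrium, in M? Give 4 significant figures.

[G]_eq = 2.784 M

Q₀ = 5.5432e+10 vs Keq = 1.6140e-04 ⇒ Q>K, reverse
Step 1:
                    D           G           J           B
  I           0.02702     0.01225     0.05148       1.957
  C             1.848       2.772      0.9239      -1.848
  E             1.875       2.784      0.9754      0.1093
  solve Keq expr → x = -0.9239; check Q = 1.6140e-04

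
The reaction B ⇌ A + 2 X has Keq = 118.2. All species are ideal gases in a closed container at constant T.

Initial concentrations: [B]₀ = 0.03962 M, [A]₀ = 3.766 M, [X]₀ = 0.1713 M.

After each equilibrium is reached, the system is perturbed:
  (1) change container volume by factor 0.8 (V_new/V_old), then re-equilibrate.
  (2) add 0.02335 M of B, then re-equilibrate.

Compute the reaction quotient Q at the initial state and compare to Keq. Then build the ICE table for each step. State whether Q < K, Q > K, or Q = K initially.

Q₀ = 2.789 vs Keq = 118.2 ⇒ Q<K, forward
Step 1:
                    B           A           X
  Initial     0.03962       3.766      0.1713
  Change     -0.03766     0.03766     0.07533
  Equil      0.001957       3.804      0.2466
  solve Keq expr → x = 0.03766; check Q = 118.2
Then change container volume by factor 0.8 (V_new/V_old).
Step 2:
                    B           A           X
  Initial    0.002447       4.755      0.3083
  Change      0.00131    -0.00131   -0.002621
  Equil      0.003757       4.753      0.3057
  solve Keq expr → x = -0.00131; check Q = 118.2
Then add 0.02335 M of B.
Step 3:
                    B           A           X
  Initial     0.02711       4.753      0.3057
  Change     -0.02216     0.02216     0.04432
  Equil      0.004949       4.775        0.35
  solve Keq expr → x = 0.02216; check Q = 118.2

Q₀ = 2.789; Q < K (proceeds forward)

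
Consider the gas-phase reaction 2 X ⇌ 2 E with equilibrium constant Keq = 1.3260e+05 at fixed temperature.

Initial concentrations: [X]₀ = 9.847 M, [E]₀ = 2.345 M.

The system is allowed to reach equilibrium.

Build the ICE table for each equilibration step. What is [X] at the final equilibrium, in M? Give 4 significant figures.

[X]_eq = 0.03339 M

Q₀ = 0.05671 vs Keq = 1.3260e+05 ⇒ Q<K, forward
Step 1:
                   X          E
  Initial      9.847      2.345
  Change      -9.814      9.814
  Equil      0.03339      12.16
  solve Keq expr → x = 4.907; check Q = 1.3260e+05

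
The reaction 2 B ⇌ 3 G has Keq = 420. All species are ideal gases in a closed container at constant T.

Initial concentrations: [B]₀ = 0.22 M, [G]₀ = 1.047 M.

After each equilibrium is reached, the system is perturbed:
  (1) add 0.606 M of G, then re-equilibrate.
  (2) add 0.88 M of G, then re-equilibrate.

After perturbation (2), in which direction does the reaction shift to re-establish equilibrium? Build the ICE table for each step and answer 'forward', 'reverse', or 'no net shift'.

Direction: reverse

Q₀ = 23.71 vs Keq = 420 ⇒ Q<K, forward
Step 1:
                   B          G
  Initial       0.22      1.047
  Change       -0.15      0.225
  Equil         0.07      1.272
  solve Keq expr → x = 0.075; check Q = 420
Then add 0.606 M of G.
Step 2:
                   B          G
  Initial       0.07      1.878
  Change     0.04837   -0.07256
  Equil       0.1184      1.805
  solve Keq expr → x = -0.02419; check Q = 420
Then add 0.88 M of G.
Step 3:
                   B          G
  Initial     0.1184      2.685
  Change     0.08181    -0.1227
  Equil       0.2002      2.563
  solve Keq expr → x = -0.04091; check Q = 420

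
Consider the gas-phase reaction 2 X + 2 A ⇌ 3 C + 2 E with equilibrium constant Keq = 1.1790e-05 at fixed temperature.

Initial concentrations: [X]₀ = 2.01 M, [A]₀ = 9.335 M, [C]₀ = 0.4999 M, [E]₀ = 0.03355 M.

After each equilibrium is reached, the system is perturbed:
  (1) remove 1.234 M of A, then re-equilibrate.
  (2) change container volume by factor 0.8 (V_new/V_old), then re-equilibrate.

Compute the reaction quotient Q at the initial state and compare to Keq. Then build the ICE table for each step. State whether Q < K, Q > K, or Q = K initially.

Q₀ = 3.9941e-07 vs Keq = 1.1790e-05 ⇒ Q<K, forward
Step 1:
                   X          A          C          E
  Initial       2.01      9.335     0.4999    0.03355
  Change    -0.08796   -0.08796     0.1319    0.08796
  Equil        1.922      9.247     0.6318     0.1215
  solve Keq expr → x = 0.04398; check Q = 1.1790e-05
Then remove 1.234 M of A.
Step 2:
                   X          A          C          E
  Initial      1.922      8.013     0.6318     0.1215
  Change     0.01112    0.01112   -0.01668   -0.01112
  Equil        1.933      8.024     0.6152     0.1104
  solve Keq expr → x = -0.005559; check Q = 1.1790e-05
Then change container volume by factor 0.8 (V_new/V_old).
Step 3:
                   X          A          C          E
  Initial      2.416      10.03      0.769      0.138
  Change     0.01015    0.01015   -0.01522   -0.01015
  Equil        2.427      10.04     0.7537     0.1278
  solve Keq expr → x = -0.005074; check Q = 1.1790e-05

Q₀ = 3.9941e-07; Q < K (proceeds forward)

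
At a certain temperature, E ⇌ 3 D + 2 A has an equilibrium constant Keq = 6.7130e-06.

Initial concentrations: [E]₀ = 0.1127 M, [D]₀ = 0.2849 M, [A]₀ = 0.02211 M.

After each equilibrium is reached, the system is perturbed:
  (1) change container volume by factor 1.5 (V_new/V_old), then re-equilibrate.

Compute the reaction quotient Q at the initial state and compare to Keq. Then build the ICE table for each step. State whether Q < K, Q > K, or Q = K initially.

Q₀ = 1.0031e-04 vs Keq = 6.7130e-06 ⇒ Q>K, reverse
Step 1:
                    E           D           A
  init         0.1127      0.2849     0.02211
  Δ          0.007699     -0.0231     -0.0154
  eq           0.1204      0.2618    0.006711
  solve Keq expr → x = -0.007699; check Q = 6.7130e-06
Then change container volume by factor 1.5 (V_new/V_old).
Step 2:
                    E           D           A
  init        0.08027      0.1745    0.004474
  Δ         -0.002425    0.007276     0.00485
  eq          0.07784      0.1818    0.009325
  solve Keq expr → x = 0.002425; check Q = 6.7130e-06

Q₀ = 1.0031e-04; Q > K (proceeds reverse)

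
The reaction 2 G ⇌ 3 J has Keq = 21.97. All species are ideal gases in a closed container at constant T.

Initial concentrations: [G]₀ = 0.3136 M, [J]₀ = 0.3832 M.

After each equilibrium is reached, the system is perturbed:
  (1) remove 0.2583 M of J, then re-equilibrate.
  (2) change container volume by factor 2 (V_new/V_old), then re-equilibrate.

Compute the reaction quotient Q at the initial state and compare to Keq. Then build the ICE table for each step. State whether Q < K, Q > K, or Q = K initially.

Q₀ = 0.5722 vs Keq = 21.97 ⇒ Q<K, forward
Step 1:
                   G          J
  I           0.3136     0.3832
  C          -0.1951     0.2926
  E           0.1185     0.6758
  solve Keq expr → x = 0.09754; check Q = 21.97
Then remove 0.2583 M of J.
Step 2:
                   G          J
  I           0.1185     0.4175
  C          -0.0461    0.06915
  E          0.07243     0.4867
  solve Keq expr → x = 0.02305; check Q = 21.97
Then change container volume by factor 2 (V_new/V_old).
Step 3:
                   G          J
  I          0.03621     0.2433
  C        -0.008555    0.01283
  E          0.02766     0.2562
  solve Keq expr → x = 0.004277; check Q = 21.97

Q₀ = 0.5722; Q < K (proceeds forward)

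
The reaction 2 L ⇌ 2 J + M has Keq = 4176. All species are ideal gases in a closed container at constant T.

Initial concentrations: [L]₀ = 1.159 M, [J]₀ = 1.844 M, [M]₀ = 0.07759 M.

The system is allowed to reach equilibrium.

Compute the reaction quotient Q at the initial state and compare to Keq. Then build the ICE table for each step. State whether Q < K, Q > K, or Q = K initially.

Q₀ = 0.1964; Q < K (proceeds forward)

Q₀ = 0.1964 vs Keq = 4176 ⇒ Q<K, forward
Step 1:
                   L          J          M
  I            1.159      1.844    0.07759
  C           -1.122      1.122     0.5612
  E          0.03669      2.966     0.6387
  solve Keq expr → x = 0.5612; check Q = 4176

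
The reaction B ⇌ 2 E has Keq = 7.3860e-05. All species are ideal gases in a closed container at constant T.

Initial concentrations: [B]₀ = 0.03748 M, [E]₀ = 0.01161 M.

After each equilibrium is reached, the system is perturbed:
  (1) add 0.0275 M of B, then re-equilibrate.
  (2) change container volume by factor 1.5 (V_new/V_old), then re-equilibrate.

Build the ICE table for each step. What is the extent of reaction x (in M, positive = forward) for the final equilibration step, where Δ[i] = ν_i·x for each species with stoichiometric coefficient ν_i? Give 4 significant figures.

x = 1.6824e-04 M

Q₀ = 0.003596 vs Keq = 7.3860e-05 ⇒ Q>K, reverse
Step 1:
                   B          E
  I          0.03748    0.01161
  C          0.00492   -0.00984
  E           0.0424    0.00177
  solve Keq expr → x = -0.00492; check Q = 7.3860e-05
Then add 0.0275 M of B.
Step 2:
                   B          E
  I           0.0699    0.00177
  C       -2.4924e-04 4.9848e-04
  E          0.06965   0.002268
  solve Keq expr → x = 2.4924e-04; check Q = 7.3860e-05
Then change container volume by factor 1.5 (V_new/V_old).
Step 3:
                   B          E
  I          0.04643   0.001512
  C       -1.6824e-04 3.3648e-04
  E          0.04627   0.001849
  solve Keq expr → x = 1.6824e-04; check Q = 7.3860e-05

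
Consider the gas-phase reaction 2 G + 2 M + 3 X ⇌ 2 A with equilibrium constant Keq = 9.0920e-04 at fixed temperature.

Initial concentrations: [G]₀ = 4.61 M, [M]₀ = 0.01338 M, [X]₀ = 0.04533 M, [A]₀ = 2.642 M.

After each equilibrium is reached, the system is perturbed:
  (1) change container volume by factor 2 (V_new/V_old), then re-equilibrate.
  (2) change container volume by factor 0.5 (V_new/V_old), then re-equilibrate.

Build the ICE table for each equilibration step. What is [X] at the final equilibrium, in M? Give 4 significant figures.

Q₀ = 1.9697e+07 vs Keq = 9.0920e-04 ⇒ Q>K, reverse
Step 1:
                   G          M          X          A
  init          4.61    0.01338    0.04533      2.642
  Δ            1.561      1.561      2.342     -1.561
  eq           6.171      1.575      2.387      1.081
  solve Keq expr → x = -0.7806; check Q = 9.0920e-04
Then change container volume by factor 2 (V_new/V_old).
Step 2:
                   G          M          X          A
  init         3.086     0.7873      1.194     0.5404
  Δ            0.304      0.304      0.456     -0.304
  eq            3.39      1.091       1.65     0.2363
  solve Keq expr → x = -0.152; check Q = 9.0920e-04
Then change container volume by factor 0.5 (V_new/V_old).
Step 3:
                   G          M          X          A
  init         6.779      2.183      3.299     0.4727
  Δ          -0.6081    -0.6081    -0.9121     0.6081
  eq           6.171      1.575      2.387      1.081
  solve Keq expr → x = 0.304; check Q = 9.0920e-04

[X]_eq = 2.387 M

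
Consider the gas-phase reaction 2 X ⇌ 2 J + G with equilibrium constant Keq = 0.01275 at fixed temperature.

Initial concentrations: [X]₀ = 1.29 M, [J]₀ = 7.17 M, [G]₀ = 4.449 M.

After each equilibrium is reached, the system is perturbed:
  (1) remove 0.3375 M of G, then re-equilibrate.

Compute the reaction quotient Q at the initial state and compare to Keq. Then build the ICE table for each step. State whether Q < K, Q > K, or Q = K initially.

Q₀ = 137.4; Q > K (proceeds reverse)

Q₀ = 137.4 vs Keq = 0.01275 ⇒ Q>K, reverse
Step 1:
                   X          J          G
  I             1.29       7.17      4.449
  C            6.394     -6.394     -3.197
  E            7.684     0.7755      1.252
  solve Keq expr → x = -3.197; check Q = 0.01275
Then remove 0.3375 M of G.
Step 2:
                   X          J          G
  I            7.684     0.7755     0.9143
  C         -0.09745    0.09745    0.04873
  E            7.587      0.873      0.963
  solve Keq expr → x = 0.04873; check Q = 0.01275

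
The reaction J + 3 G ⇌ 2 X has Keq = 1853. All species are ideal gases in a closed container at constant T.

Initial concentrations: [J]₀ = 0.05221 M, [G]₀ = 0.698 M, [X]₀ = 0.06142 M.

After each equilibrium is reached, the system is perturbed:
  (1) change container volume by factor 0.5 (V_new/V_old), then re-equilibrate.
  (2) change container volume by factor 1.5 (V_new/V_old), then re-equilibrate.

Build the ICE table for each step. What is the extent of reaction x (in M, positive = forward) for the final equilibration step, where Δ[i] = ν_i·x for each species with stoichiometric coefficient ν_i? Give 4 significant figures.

Q₀ = 0.2125 vs Keq = 1853 ⇒ Q<K, forward
Step 1:
                   J          G          X
  Initial    0.05221      0.698    0.06142
  Change    -0.05212    -0.1564     0.1042
  Equil   9.3190e-05     0.5416     0.1657
  solve Keq expr → x = 0.05212; check Q = 1853
Then change container volume by factor 0.5 (V_new/V_old).
Step 2:
                   J          G          X
  Initial 1.8638e-04      1.083     0.3313
  Change  -1.3965e-04 -4.1896e-04 2.7931e-04
  Equil   4.6728e-05      1.083     0.3316
  solve Keq expr → x = 1.3965e-04; check Q = 1853
Then change container volume by factor 1.5 (V_new/V_old).
Step 3:
                   J          G          X
  Initial 3.1152e-05     0.7219     0.2211
  Change  3.8857e-05 1.1657e-04 -7.7714e-05
  Equil   7.0009e-05      0.722      0.221
  solve Keq expr → x = -3.8857e-05; check Q = 1853

x = -3.8857e-05 M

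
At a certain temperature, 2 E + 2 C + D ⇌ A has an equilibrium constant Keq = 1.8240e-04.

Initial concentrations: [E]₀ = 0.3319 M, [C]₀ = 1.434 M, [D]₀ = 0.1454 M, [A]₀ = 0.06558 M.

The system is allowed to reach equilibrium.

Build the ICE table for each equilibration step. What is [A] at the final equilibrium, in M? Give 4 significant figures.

[A]_eq = 2.0208e-05 M

Q₀ = 1.991 vs Keq = 1.8240e-04 ⇒ Q>K, reverse
Step 1:
                   E          C          D          A
  init        0.3319      1.434     0.1454    0.06558
  Δ           0.1311     0.1311    0.06556   -0.06556
  eq           0.463      1.565      0.211 2.0208e-05
  solve Keq expr → x = -0.06556; check Q = 1.8240e-04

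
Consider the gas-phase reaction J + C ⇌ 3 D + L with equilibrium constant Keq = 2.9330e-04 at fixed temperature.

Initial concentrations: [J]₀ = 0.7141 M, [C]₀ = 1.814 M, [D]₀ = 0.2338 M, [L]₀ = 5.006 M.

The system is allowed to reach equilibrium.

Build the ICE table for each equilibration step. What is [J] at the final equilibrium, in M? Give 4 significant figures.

Q₀ = 0.04939 vs Keq = 2.9330e-04 ⇒ Q>K, reverse
Step 1:
                   J          C          D          L
  init        0.7141      1.814     0.2338      5.006
  Δ          0.06319    0.06319    -0.1896   -0.06319
  eq          0.7773      1.877    0.04424      4.943
  solve Keq expr → x = -0.06319; check Q = 2.9330e-04

[J]_eq = 0.7773 M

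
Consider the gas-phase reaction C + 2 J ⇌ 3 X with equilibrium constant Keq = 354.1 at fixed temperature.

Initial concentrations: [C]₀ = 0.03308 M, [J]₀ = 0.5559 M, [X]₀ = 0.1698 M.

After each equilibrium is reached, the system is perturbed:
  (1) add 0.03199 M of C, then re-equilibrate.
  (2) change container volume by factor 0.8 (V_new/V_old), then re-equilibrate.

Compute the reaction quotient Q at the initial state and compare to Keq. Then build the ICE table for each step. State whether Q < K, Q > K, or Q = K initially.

Q₀ = 0.4789 vs Keq = 354.1 ⇒ Q<K, forward
Step 1:
                   C          J          X
  init       0.03308     0.5559     0.1698
  Δ         -0.03285   -0.06571    0.09856
  eq      2.2714e-04     0.4902     0.2684
  solve Keq expr → x = 0.03285; check Q = 354.1
Then add 0.03199 M of C.
Step 2:
                   C          J          X
  init       0.03222     0.4902     0.2684
  Δ         -0.03148   -0.06296    0.09444
  eq      7.3878e-04     0.4272     0.3628
  solve Keq expr → x = 0.03148; check Q = 354.1
Then change container volume by factor 0.8 (V_new/V_old).
Step 3:
                   C          J          X
  init    9.2347e-04      0.534     0.4535
  Δ                0          0          0
  eq      9.2347e-04      0.534     0.4535
  solve Keq expr → x = 0; check Q = 354.1

Q₀ = 0.4789; Q < K (proceeds forward)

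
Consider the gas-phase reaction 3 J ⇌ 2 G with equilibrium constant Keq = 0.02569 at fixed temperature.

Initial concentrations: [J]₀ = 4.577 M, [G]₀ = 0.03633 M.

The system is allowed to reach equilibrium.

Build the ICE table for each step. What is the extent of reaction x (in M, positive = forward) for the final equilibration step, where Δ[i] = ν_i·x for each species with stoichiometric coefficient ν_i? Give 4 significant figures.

x = 0.4478 M

Q₀ = 1.3765e-05 vs Keq = 0.02569 ⇒ Q<K, forward
Step 1:
                   J          G
  I            4.577    0.03633
  C           -1.343     0.8956
  E            3.234      0.932
  solve Keq expr → x = 0.4478; check Q = 0.02569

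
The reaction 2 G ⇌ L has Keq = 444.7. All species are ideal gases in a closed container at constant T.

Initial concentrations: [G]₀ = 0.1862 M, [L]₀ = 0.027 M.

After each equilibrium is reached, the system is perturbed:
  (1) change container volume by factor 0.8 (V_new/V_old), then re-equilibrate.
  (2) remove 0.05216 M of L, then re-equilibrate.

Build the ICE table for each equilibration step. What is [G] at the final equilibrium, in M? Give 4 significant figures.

Q₀ = 0.7788 vs Keq = 444.7 ⇒ Q<K, forward
Step 1:
                   G          L
  I           0.1862      0.027
  C          -0.1703    0.08516
  E          0.01588     0.1122
  solve Keq expr → x = 0.08516; check Q = 444.7
Then change container volume by factor 0.8 (V_new/V_old).
Step 2:
                   G          L
  I          0.01985     0.1402
  C        -0.002032   0.001016
  E          0.01782     0.1412
  solve Keq expr → x = 0.001016; check Q = 444.7
Then remove 0.05216 M of L.
Step 3:
                   G          L
  I          0.01782    0.08906
  C        -0.003529   0.001765
  E          0.01429    0.09082
  solve Keq expr → x = 0.001765; check Q = 444.7

[G]_eq = 0.01429 M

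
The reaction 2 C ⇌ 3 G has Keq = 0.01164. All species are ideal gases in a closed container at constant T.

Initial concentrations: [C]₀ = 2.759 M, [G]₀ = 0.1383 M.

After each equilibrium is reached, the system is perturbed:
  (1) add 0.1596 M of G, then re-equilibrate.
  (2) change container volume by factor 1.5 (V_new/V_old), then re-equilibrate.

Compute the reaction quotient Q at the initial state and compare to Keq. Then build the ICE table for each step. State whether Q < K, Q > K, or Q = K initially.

Q₀ = 3.4751e-04 vs Keq = 0.01164 ⇒ Q<K, forward
Step 1:
                  C         G
  init        2.759    0.1383
  Δ         -0.1911    0.2867
  eq          2.568     0.425
  solve Keq expr → x = 0.09556; check Q = 0.01164
Then add 0.1596 M of G.
Step 2:
                  C         G
  init        2.568    0.5846
  Δ         0.09915   -0.1487
  eq          2.667    0.4358
  solve Keq expr → x = -0.04958; check Q = 0.01164
Then change container volume by factor 1.5 (V_new/V_old).
Step 3:
                  C         G
  init        1.778    0.2906
  Δ        -0.02588   0.03881
  eq          1.752    0.3294
  solve Keq expr → x = 0.01294; check Q = 0.01164

Q₀ = 3.4751e-04; Q < K (proceeds forward)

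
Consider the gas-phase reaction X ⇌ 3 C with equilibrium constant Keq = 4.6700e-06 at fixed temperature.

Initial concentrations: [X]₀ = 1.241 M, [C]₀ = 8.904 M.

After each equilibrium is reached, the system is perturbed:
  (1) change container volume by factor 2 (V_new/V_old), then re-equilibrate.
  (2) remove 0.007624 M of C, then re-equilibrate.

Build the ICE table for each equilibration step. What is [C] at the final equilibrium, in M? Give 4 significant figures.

[C]_eq = 0.02139 M

Q₀ = 568.8 vs Keq = 4.6700e-06 ⇒ Q>K, reverse
Step 1:
                    X           C
  I             1.241       8.904
  C             2.959      -8.877
  E               4.2     0.02697
  solve Keq expr → x = -2.959; check Q = 4.6700e-06
Then change container volume by factor 2 (V_new/V_old).
Step 2:
                    X           C
  I               2.1     0.01348
  C         -0.002637    0.007912
  E             2.097      0.0214
  solve Keq expr → x = 0.002637; check Q = 4.6700e-06
Then remove 0.007624 M of C.
Step 3:
                    X           C
  I             2.097     0.01377
  C         -0.002538    0.007615
  E             2.095     0.02139
  solve Keq expr → x = 0.002538; check Q = 4.6700e-06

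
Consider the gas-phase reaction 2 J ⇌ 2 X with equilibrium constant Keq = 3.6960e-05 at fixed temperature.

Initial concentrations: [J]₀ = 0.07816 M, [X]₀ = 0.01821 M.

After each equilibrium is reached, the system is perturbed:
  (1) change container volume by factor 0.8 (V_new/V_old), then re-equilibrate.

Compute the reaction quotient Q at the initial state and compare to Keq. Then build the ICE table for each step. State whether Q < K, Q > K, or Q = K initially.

Q₀ = 0.05428; Q > K (proceeds reverse)

Q₀ = 0.05428 vs Keq = 3.6960e-05 ⇒ Q>K, reverse
Step 1:
                   J          X
  I          0.07816    0.01821
  C          0.01763   -0.01763
  E          0.09579 5.8234e-04
  solve Keq expr → x = -0.008814; check Q = 3.6960e-05
Then change container volume by factor 0.8 (V_new/V_old).
Step 2:
                   J          X
  I           0.1197 7.2792e-04
  C                0          0
  E           0.1197 7.2792e-04
  solve Keq expr → x = 0; check Q = 3.6960e-05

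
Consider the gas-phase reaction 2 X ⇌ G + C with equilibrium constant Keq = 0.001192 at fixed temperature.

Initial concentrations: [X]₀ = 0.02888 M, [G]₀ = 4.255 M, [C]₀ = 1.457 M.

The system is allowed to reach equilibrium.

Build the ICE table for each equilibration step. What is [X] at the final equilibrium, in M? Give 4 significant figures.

Q₀ = 7433 vs Keq = 0.001192 ⇒ Q>K, reverse
Step 1:
                  X         G         C
  I         0.02888     4.255     1.457
  C           2.907    -1.453    -1.453
  E           2.936     2.802  0.003666
  solve Keq expr → x = -1.453; check Q = 0.001192

[X]_eq = 2.936 M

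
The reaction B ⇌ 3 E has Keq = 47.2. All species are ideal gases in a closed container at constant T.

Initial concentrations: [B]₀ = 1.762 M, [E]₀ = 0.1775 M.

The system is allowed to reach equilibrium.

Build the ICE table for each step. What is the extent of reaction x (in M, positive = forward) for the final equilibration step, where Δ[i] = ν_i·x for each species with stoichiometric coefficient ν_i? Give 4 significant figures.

x = 1.028 M

Q₀ = 0.003174 vs Keq = 47.2 ⇒ Q<K, forward
Step 1:
                  B         E
  init        1.762    0.1775
  Δ          -1.028     3.083
  eq         0.7343      3.26
  solve Keq expr → x = 1.028; check Q = 47.2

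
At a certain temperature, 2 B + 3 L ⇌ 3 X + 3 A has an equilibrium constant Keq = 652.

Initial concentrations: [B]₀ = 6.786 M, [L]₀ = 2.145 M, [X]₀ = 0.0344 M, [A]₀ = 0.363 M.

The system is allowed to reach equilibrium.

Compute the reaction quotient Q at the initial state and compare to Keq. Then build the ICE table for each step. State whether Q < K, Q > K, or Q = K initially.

Q₀ = 4.2844e-09; Q < K (proceeds forward)

Q₀ = 4.2844e-09 vs Keq = 652 ⇒ Q<K, forward
Step 1:
                   B          L          X          A
  I            6.786      2.145     0.0344      0.363
  C           -1.314     -1.971      1.971      1.971
  E            5.472     0.1739      2.006      2.334
  solve Keq expr → x = 0.657; check Q = 652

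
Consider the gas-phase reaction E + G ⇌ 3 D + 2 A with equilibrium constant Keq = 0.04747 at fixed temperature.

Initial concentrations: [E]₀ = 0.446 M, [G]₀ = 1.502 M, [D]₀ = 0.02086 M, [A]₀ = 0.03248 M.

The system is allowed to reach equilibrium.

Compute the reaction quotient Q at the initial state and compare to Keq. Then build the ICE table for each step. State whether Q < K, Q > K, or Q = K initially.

Q₀ = 1.4295e-08; Q < K (proceeds forward)

Q₀ = 1.4295e-08 vs Keq = 0.04747 ⇒ Q<K, forward
Step 1:
                  E         G         D         A
  I           0.446     1.502   0.02086   0.03248
  C         -0.1647   -0.1647     0.494    0.3293
  E          0.2813     1.337    0.5148    0.3618
  solve Keq expr → x = 0.1647; check Q = 0.04747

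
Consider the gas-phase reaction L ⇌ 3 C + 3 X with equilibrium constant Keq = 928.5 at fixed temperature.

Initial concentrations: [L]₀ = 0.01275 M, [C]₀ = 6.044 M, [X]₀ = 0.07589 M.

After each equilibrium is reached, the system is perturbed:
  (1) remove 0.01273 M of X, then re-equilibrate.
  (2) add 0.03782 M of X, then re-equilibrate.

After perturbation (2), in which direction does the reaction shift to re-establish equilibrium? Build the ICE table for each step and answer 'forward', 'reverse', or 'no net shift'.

Direction: reverse

Q₀ = 7.569 vs Keq = 928.5 ⇒ Q<K, forward
Step 1:
                  L         C         X
  I         0.01275     6.044   0.07589
  C         -0.0124    0.0372    0.0372
  E       3.5031e-04     6.081    0.1131
  solve Keq expr → x = 0.0124; check Q = 928.5
Then remove 0.01273 M of X.
Step 2:
                  L         C         X
  I       3.5031e-04     6.081    0.1004
  C       -1.0317e-04 3.0951e-04 3.0951e-04
  E       2.4713e-04     6.082    0.1007
  solve Keq expr → x = 1.0317e-04; check Q = 928.5
Then add 0.03782 M of X.
Step 3:
                  L         C         X
  I       2.4713e-04     6.082    0.1385
  C       3.8017e-04  -0.00114  -0.00114
  E       6.2730e-04      6.08    0.1373
  solve Keq expr → x = -3.8017e-04; check Q = 928.5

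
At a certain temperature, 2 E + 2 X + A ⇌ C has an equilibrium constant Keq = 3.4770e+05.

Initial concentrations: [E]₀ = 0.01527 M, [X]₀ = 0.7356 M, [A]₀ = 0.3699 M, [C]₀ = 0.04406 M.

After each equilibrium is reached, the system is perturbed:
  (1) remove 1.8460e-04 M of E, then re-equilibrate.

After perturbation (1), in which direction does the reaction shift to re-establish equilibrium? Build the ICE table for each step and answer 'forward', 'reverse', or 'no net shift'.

Q₀ = 944.1 vs Keq = 3.4770e+05 ⇒ Q<K, forward
Step 1:
                   E          X          A          C
  Initial    0.01527     0.7356     0.3699    0.04406
  Change    -0.01439   -0.01439  -0.007193   0.007193
  Equil   8.8392e-04     0.7212     0.3627    0.05125
  solve Keq expr → x = 0.007193; check Q = 3.4770e+05
Then remove 1.8460e-04 M of E.
Step 2:
                   E          X          A          C
  Initial 6.9932e-04     0.7212     0.3627    0.05125
  Change  1.8347e-04 1.8347e-04 9.1736e-05 -9.1736e-05
  Equil   8.8280e-04     0.7214     0.3628    0.05116
  solve Keq expr → x = -9.1736e-05; check Q = 3.4770e+05

Direction: reverse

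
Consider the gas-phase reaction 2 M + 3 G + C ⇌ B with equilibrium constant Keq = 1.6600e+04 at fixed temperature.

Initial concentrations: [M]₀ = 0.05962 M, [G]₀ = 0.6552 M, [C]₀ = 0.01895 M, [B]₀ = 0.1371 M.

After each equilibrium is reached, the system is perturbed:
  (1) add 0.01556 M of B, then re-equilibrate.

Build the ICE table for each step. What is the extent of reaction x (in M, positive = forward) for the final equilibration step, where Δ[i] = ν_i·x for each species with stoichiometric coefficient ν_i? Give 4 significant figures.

Q₀ = 7236 vs Keq = 1.6600e+04 ⇒ Q<K, forward
Step 1:
                    M           G           C           B
  Initial     0.05962      0.6552     0.01895      0.1371
  Change     -0.01059    -0.01588   -0.005295    0.005295
  Equil       0.04903      0.6393     0.01366      0.1424
  solve Keq expr → x = 0.005295; check Q = 1.6600e+04
Then add 0.01556 M of B.
Step 2:
                    M           G           C           B
  Initial     0.04903      0.6393     0.01366       0.158
  Change     0.001201    0.001802  6.0062e-04 -6.0062e-04
  Equil       0.05023      0.6411     0.01426      0.1574
  solve Keq expr → x = -6.0062e-04; check Q = 1.6600e+04

x = -6.0062e-04 M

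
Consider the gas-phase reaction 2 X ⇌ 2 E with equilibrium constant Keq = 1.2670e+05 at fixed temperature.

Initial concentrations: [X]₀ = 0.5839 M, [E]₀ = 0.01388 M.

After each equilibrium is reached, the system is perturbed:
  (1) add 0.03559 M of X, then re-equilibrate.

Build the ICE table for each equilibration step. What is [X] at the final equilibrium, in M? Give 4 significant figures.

Q₀ = 5.6507e-04 vs Keq = 1.2670e+05 ⇒ Q<K, forward
Step 1:
                  X         E
  I          0.5839   0.01388
  C         -0.5822    0.5822
  E        0.001675    0.5961
  solve Keq expr → x = 0.2911; check Q = 1.2670e+05
Then add 0.03559 M of X.
Step 2:
                  X         E
  I         0.03726    0.5961
  C        -0.03549   0.03549
  E        0.001774    0.6316
  solve Keq expr → x = 0.01775; check Q = 1.2670e+05

[X]_eq = 0.001774 M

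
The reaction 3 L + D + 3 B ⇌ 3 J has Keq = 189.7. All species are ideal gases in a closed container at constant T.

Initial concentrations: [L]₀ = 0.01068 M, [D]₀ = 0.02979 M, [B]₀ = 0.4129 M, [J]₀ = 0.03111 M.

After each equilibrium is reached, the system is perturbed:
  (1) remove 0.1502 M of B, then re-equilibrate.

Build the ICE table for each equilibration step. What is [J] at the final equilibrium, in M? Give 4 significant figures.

[J]_eq = 0.01442 M

Q₀ = 1.1786e+04 vs Keq = 189.7 ⇒ Q>K, reverse
Step 1:
                   L          D          B          J
  Initial    0.01068    0.02979     0.4129    0.03111
  Change     0.01264   0.004213    0.01264   -0.01264
  Equil      0.02332      0.034     0.4255    0.01847
  solve Keq expr → x = -0.004213; check Q = 189.7
Then remove 0.1502 M of B.
Step 2:
                   L          D          B          J
  Initial    0.02332      0.034     0.2753    0.01847
  Change    0.004051    0.00135   0.004051  -0.004051
  Equil      0.02737    0.03535     0.2794    0.01442
  solve Keq expr → x = -0.00135; check Q = 189.7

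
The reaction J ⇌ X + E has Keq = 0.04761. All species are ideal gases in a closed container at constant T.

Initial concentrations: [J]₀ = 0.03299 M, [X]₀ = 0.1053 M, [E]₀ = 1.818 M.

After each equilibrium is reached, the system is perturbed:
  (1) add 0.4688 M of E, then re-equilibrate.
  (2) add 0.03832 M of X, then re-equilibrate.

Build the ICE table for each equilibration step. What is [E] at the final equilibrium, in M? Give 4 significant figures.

[E]_eq = 2.147 M

Q₀ = 5.803 vs Keq = 0.04761 ⇒ Q>K, reverse
Step 1:
                  J         X         E
  I         0.03299    0.1053     1.818
  C          0.1016   -0.1016   -0.1016
  E          0.1346  0.003732     1.716
  solve Keq expr → x = -0.1016; check Q = 0.04761
Then add 0.4688 M of E.
Step 2:
                  J         X         E
  I          0.1346  0.003732     2.185
  C       7.8259e-04 -7.8259e-04 -7.8259e-04
  E          0.1353   0.00295     2.184
  solve Keq expr → x = -7.8259e-04; check Q = 0.04761
Then add 0.03832 M of X.
Step 3:
                  J         X         E
  I          0.1353   0.04127     2.184
  C         0.03744  -0.03744  -0.03744
  E          0.1728  0.003831     2.147
  solve Keq expr → x = -0.03744; check Q = 0.04761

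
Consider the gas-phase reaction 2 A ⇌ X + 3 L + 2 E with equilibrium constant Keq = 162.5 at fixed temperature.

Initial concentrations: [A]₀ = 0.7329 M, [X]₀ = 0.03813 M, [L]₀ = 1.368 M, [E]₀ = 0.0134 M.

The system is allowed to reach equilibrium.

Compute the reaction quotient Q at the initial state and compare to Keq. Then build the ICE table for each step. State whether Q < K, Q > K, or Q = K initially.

Q₀ = 3.2632e-05 vs Keq = 162.5 ⇒ Q<K, forward
Step 1:
                  A         X         L         E
  Initial    0.7329   0.03813     1.368    0.0134
  Change    -0.6281     0.314    0.9421    0.6281
  Equil      0.1048    0.3522      2.31    0.6415
  solve Keq expr → x = 0.314; check Q = 162.5

Q₀ = 3.2632e-05; Q < K (proceeds forward)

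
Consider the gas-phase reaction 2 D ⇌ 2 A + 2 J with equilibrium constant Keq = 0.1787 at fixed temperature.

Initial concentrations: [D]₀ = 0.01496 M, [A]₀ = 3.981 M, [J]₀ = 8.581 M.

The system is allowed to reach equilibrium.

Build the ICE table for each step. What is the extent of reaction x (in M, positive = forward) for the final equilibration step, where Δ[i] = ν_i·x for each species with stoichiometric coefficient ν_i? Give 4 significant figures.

Q₀ = 5.2143e+06 vs Keq = 0.1787 ⇒ Q>K, reverse
Step 1:
                   D          A          J
  init       0.01496      3.981      8.581
  Δ            3.665     -3.665     -3.665
  eq            3.68     0.3164      4.916
  solve Keq expr → x = -1.832; check Q = 0.1787

x = -1.832 M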